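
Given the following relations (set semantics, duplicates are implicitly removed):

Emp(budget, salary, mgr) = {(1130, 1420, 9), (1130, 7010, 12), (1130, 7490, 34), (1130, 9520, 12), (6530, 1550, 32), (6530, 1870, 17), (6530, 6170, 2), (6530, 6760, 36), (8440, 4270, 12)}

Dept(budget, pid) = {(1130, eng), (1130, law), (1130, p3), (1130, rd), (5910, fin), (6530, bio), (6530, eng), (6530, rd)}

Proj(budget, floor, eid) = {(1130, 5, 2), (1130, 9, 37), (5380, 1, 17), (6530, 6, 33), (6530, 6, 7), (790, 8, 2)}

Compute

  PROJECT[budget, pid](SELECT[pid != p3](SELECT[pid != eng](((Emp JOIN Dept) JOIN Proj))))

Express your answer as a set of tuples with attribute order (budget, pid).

{(1130, law), (1130, rd), (6530, bio), (6530, rd)}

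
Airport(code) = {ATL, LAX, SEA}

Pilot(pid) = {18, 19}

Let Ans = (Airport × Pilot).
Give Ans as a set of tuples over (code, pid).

{(ATL, 18), (ATL, 19), (LAX, 18), (LAX, 19), (SEA, 18), (SEA, 19)}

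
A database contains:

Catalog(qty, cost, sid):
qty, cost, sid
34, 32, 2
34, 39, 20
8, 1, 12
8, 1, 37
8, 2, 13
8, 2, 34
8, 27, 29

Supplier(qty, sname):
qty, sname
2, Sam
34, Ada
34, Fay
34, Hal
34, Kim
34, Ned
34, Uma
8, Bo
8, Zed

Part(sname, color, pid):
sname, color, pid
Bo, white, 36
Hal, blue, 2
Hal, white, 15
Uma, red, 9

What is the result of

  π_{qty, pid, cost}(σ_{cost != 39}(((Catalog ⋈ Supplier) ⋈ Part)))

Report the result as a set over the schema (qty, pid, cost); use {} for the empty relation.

{(34, 15, 32), (34, 2, 32), (34, 9, 32), (8, 36, 1), (8, 36, 2), (8, 36, 27)}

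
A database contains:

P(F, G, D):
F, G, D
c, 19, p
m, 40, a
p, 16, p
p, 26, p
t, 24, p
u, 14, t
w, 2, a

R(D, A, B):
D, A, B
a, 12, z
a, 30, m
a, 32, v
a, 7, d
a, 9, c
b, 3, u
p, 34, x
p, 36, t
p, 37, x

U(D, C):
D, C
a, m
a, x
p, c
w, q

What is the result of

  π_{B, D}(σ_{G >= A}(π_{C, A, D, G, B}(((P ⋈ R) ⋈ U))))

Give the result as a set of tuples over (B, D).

{(c, a), (d, a), (m, a), (v, a), (z, a)}

P ⋈ R (natural join on D): {(c, 19, p, 34, x), (c, 19, p, 36, t), (c, 19, p, 37, x), (m, 40, a, 12, z), (m, 40, a, 30, m), (m, 40, a, 32, v), (m, 40, a, 7, d), (m, 40, a, 9, c), (p, 16, p, 34, x), (p, 16, p, 36, t), (p, 16, p, 37, x), (p, 26, p, 34, x), (p, 26, p, 36, t), (p, 26, p, 37, x), (t, 24, p, 34, x), (t, 24, p, 36, t), (t, 24, p, 37, x), (w, 2, a, 12, z), (w, 2, a, 30, m), (w, 2, a, 32, v), (w, 2, a, 7, d), (w, 2, a, 9, c)}
(P ⋈ R) ⋈ U (natural join on D): {(c, 19, p, 34, x, c), (c, 19, p, 36, t, c), (c, 19, p, 37, x, c), (m, 40, a, 12, z, m), (m, 40, a, 12, z, x), (m, 40, a, 30, m, m), (m, 40, a, 30, m, x), (m, 40, a, 32, v, m), (m, 40, a, 32, v, x), (m, 40, a, 7, d, m), (m, 40, a, 7, d, x), (m, 40, a, 9, c, m), (m, 40, a, 9, c, x), (p, 16, p, 34, x, c), (p, 16, p, 36, t, c), (p, 16, p, 37, x, c), (p, 26, p, 34, x, c), (p, 26, p, 36, t, c), (p, 26, p, 37, x, c), (t, 24, p, 34, x, c), (t, 24, p, 36, t, c), (t, 24, p, 37, x, c), (w, 2, a, 12, z, m), (w, 2, a, 12, z, x), (w, 2, a, 30, m, m), (w, 2, a, 30, m, x), (w, 2, a, 32, v, m), (w, 2, a, 32, v, x), (w, 2, a, 7, d, m), (w, 2, a, 7, d, x), (w, 2, a, 9, c, m), (w, 2, a, 9, c, x)}
π_{C, A, D, G, B} gives {(c, 34, p, 16, x), (c, 34, p, 19, x), (c, 34, p, 24, x), (c, 34, p, 26, x), (c, 36, p, 16, t), (c, 36, p, 19, t), (c, 36, p, 24, t), (c, 36, p, 26, t), (c, 37, p, 16, x), (c, 37, p, 19, x), (c, 37, p, 24, x), (c, 37, p, 26, x), (m, 12, a, 2, z), (m, 12, a, 40, z), (m, 30, a, 2, m), (m, 30, a, 40, m), (m, 32, a, 2, v), (m, 32, a, 40, v), (m, 7, a, 2, d), (m, 7, a, 40, d), (m, 9, a, 2, c), (m, 9, a, 40, c), (x, 12, a, 2, z), (x, 12, a, 40, z), (x, 30, a, 2, m), (x, 30, a, 40, m), (x, 32, a, 2, v), (x, 32, a, 40, v), (x, 7, a, 2, d), (x, 7, a, 40, d), (x, 9, a, 2, c), (x, 9, a, 40, c)}.
Apply σ_{G >= A}; surviving tuples: {(m, 12, a, 40, z), (m, 30, a, 40, m), (m, 32, a, 40, v), (m, 7, a, 40, d), (m, 9, a, 40, c), (x, 12, a, 40, z), (x, 30, a, 40, m), (x, 32, a, 40, v), (x, 7, a, 40, d), (x, 9, a, 40, c)}
π_{B, D} gives {(c, a), (d, a), (m, a), (v, a), (z, a)} (5 duplicate(s) eliminated).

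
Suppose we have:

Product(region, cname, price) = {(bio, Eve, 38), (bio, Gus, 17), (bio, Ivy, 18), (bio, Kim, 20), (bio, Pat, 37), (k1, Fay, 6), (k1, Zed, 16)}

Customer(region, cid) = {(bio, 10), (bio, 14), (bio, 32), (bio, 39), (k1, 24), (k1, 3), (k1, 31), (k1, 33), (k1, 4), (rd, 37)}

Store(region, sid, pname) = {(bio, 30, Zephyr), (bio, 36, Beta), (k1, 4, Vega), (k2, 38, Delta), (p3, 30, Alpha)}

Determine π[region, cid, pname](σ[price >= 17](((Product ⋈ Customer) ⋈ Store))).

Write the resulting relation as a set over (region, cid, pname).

Product ⋈ Customer (natural join on region): {(bio, Eve, 38, 10), (bio, Eve, 38, 14), (bio, Eve, 38, 32), (bio, Eve, 38, 39), (bio, Gus, 17, 10), (bio, Gus, 17, 14), (bio, Gus, 17, 32), (bio, Gus, 17, 39), (bio, Ivy, 18, 10), (bio, Ivy, 18, 14), (bio, Ivy, 18, 32), (bio, Ivy, 18, 39), (bio, Kim, 20, 10), (bio, Kim, 20, 14), (bio, Kim, 20, 32), (bio, Kim, 20, 39), (bio, Pat, 37, 10), (bio, Pat, 37, 14), (bio, Pat, 37, 32), (bio, Pat, 37, 39), (k1, Fay, 6, 24), (k1, Fay, 6, 3), (k1, Fay, 6, 31), (k1, Fay, 6, 33), (k1, Fay, 6, 4), (k1, Zed, 16, 24), (k1, Zed, 16, 3), (k1, Zed, 16, 31), (k1, Zed, 16, 33), (k1, Zed, 16, 4)}
(Product ⋈ Customer) ⋈ Store (natural join on region): {(bio, Eve, 38, 10, 30, Zephyr), (bio, Eve, 38, 10, 36, Beta), (bio, Eve, 38, 14, 30, Zephyr), (bio, Eve, 38, 14, 36, Beta), (bio, Eve, 38, 32, 30, Zephyr), (bio, Eve, 38, 32, 36, Beta), (bio, Eve, 38, 39, 30, Zephyr), (bio, Eve, 38, 39, 36, Beta), (bio, Gus, 17, 10, 30, Zephyr), (bio, Gus, 17, 10, 36, Beta), (bio, Gus, 17, 14, 30, Zephyr), (bio, Gus, 17, 14, 36, Beta), (bio, Gus, 17, 32, 30, Zephyr), (bio, Gus, 17, 32, 36, Beta), (bio, Gus, 17, 39, 30, Zephyr), (bio, Gus, 17, 39, 36, Beta), (bio, Ivy, 18, 10, 30, Zephyr), (bio, Ivy, 18, 10, 36, Beta), (bio, Ivy, 18, 14, 30, Zephyr), (bio, Ivy, 18, 14, 36, Beta), (bio, Ivy, 18, 32, 30, Zephyr), (bio, Ivy, 18, 32, 36, Beta), (bio, Ivy, 18, 39, 30, Zephyr), (bio, Ivy, 18, 39, 36, Beta), (bio, Kim, 20, 10, 30, Zephyr), (bio, Kim, 20, 10, 36, Beta), (bio, Kim, 20, 14, 30, Zephyr), (bio, Kim, 20, 14, 36, Beta), (bio, Kim, 20, 32, 30, Zephyr), (bio, Kim, 20, 32, 36, Beta), (bio, Kim, 20, 39, 30, Zephyr), (bio, Kim, 20, 39, 36, Beta), (bio, Pat, 37, 10, 30, Zephyr), (bio, Pat, 37, 10, 36, Beta), (bio, Pat, 37, 14, 30, Zephyr), (bio, Pat, 37, 14, 36, Beta), (bio, Pat, 37, 32, 30, Zephyr), (bio, Pat, 37, 32, 36, Beta), (bio, Pat, 37, 39, 30, Zephyr), (bio, Pat, 37, 39, 36, Beta), (k1, Fay, 6, 24, 4, Vega), (k1, Fay, 6, 3, 4, Vega), (k1, Fay, 6, 31, 4, Vega), (k1, Fay, 6, 33, 4, Vega), (k1, Fay, 6, 4, 4, Vega), (k1, Zed, 16, 24, 4, Vega), (k1, Zed, 16, 3, 4, Vega), (k1, Zed, 16, 31, 4, Vega), (k1, Zed, 16, 33, 4, Vega), (k1, Zed, 16, 4, 4, Vega)}
Apply σ_{price >= 17}; surviving tuples: {(bio, Eve, 38, 10, 30, Zephyr), (bio, Eve, 38, 10, 36, Beta), (bio, Eve, 38, 14, 30, Zephyr), (bio, Eve, 38, 14, 36, Beta), (bio, Eve, 38, 32, 30, Zephyr), (bio, Eve, 38, 32, 36, Beta), (bio, Eve, 38, 39, 30, Zephyr), (bio, Eve, 38, 39, 36, Beta), (bio, Gus, 17, 10, 30, Zephyr), (bio, Gus, 17, 10, 36, Beta), (bio, Gus, 17, 14, 30, Zephyr), (bio, Gus, 17, 14, 36, Beta), (bio, Gus, 17, 32, 30, Zephyr), (bio, Gus, 17, 32, 36, Beta), (bio, Gus, 17, 39, 30, Zephyr), (bio, Gus, 17, 39, 36, Beta), (bio, Ivy, 18, 10, 30, Zephyr), (bio, Ivy, 18, 10, 36, Beta), (bio, Ivy, 18, 14, 30, Zephyr), (bio, Ivy, 18, 14, 36, Beta), (bio, Ivy, 18, 32, 30, Zephyr), (bio, Ivy, 18, 32, 36, Beta), (bio, Ivy, 18, 39, 30, Zephyr), (bio, Ivy, 18, 39, 36, Beta), (bio, Kim, 20, 10, 30, Zephyr), (bio, Kim, 20, 10, 36, Beta), (bio, Kim, 20, 14, 30, Zephyr), (bio, Kim, 20, 14, 36, Beta), (bio, Kim, 20, 32, 30, Zephyr), (bio, Kim, 20, 32, 36, Beta), (bio, Kim, 20, 39, 30, Zephyr), (bio, Kim, 20, 39, 36, Beta), (bio, Pat, 37, 10, 30, Zephyr), (bio, Pat, 37, 10, 36, Beta), (bio, Pat, 37, 14, 30, Zephyr), (bio, Pat, 37, 14, 36, Beta), (bio, Pat, 37, 32, 30, Zephyr), (bio, Pat, 37, 32, 36, Beta), (bio, Pat, 37, 39, 30, Zephyr), (bio, Pat, 37, 39, 36, Beta)}
π_{region, cid, pname} gives {(bio, 10, Beta), (bio, 10, Zephyr), (bio, 14, Beta), (bio, 14, Zephyr), (bio, 32, Beta), (bio, 32, Zephyr), (bio, 39, Beta), (bio, 39, Zephyr)} (32 duplicate(s) eliminated).

{(bio, 10, Beta), (bio, 10, Zephyr), (bio, 14, Beta), (bio, 14, Zephyr), (bio, 32, Beta), (bio, 32, Zephyr), (bio, 39, Beta), (bio, 39, Zephyr)}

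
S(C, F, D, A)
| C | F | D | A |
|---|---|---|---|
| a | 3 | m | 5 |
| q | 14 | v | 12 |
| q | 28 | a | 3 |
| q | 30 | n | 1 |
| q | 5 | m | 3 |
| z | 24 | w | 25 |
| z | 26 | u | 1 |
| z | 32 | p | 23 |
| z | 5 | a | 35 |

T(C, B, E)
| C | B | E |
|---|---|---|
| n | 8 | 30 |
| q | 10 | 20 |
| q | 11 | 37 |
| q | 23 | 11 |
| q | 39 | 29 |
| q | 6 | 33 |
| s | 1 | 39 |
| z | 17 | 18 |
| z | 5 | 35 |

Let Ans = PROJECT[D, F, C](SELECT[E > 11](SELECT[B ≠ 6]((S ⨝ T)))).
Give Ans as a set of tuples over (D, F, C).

{(a, 28, q), (a, 5, z), (m, 5, q), (n, 30, q), (p, 32, z), (u, 26, z), (v, 14, q), (w, 24, z)}

Natural join on C: {(q, 14, v, 12, 10, 20), (q, 14, v, 12, 11, 37), (q, 14, v, 12, 23, 11), (q, 14, v, 12, 39, 29), (q, 14, v, 12, 6, 33), (q, 28, a, 3, 10, 20), (q, 28, a, 3, 11, 37), (q, 28, a, 3, 23, 11), (q, 28, a, 3, 39, 29), (q, 28, a, 3, 6, 33), (q, 30, n, 1, 10, 20), (q, 30, n, 1, 11, 37), (q, 30, n, 1, 23, 11), (q, 30, n, 1, 39, 29), (q, 30, n, 1, 6, 33), (q, 5, m, 3, 10, 20), (q, 5, m, 3, 11, 37), (q, 5, m, 3, 23, 11), (q, 5, m, 3, 39, 29), (q, 5, m, 3, 6, 33), (z, 24, w, 25, 17, 18), (z, 24, w, 25, 5, 35), (z, 26, u, 1, 17, 18), (z, 26, u, 1, 5, 35), (z, 32, p, 23, 17, 18), (z, 32, p, 23, 5, 35), (z, 5, a, 35, 17, 18), (z, 5, a, 35, 5, 35)}
Selection B ≠ 6: {(q, 14, v, 12, 10, 20), (q, 14, v, 12, 11, 37), (q, 14, v, 12, 23, 11), (q, 14, v, 12, 39, 29), (q, 28, a, 3, 10, 20), (q, 28, a, 3, 11, 37), (q, 28, a, 3, 23, 11), (q, 28, a, 3, 39, 29), (q, 30, n, 1, 10, 20), (q, 30, n, 1, 11, 37), (q, 30, n, 1, 23, 11), (q, 30, n, 1, 39, 29), (q, 5, m, 3, 10, 20), (q, 5, m, 3, 11, 37), (q, 5, m, 3, 23, 11), (q, 5, m, 3, 39, 29), (z, 24, w, 25, 17, 18), (z, 24, w, 25, 5, 35), (z, 26, u, 1, 17, 18), (z, 26, u, 1, 5, 35), (z, 32, p, 23, 17, 18), (z, 32, p, 23, 5, 35), (z, 5, a, 35, 17, 18), (z, 5, a, 35, 5, 35)}
Selection E > 11: {(q, 14, v, 12, 10, 20), (q, 14, v, 12, 11, 37), (q, 14, v, 12, 39, 29), (q, 28, a, 3, 10, 20), (q, 28, a, 3, 11, 37), (q, 28, a, 3, 39, 29), (q, 30, n, 1, 10, 20), (q, 30, n, 1, 11, 37), (q, 30, n, 1, 39, 29), (q, 5, m, 3, 10, 20), (q, 5, m, 3, 11, 37), (q, 5, m, 3, 39, 29), (z, 24, w, 25, 17, 18), (z, 24, w, 25, 5, 35), (z, 26, u, 1, 17, 18), (z, 26, u, 1, 5, 35), (z, 32, p, 23, 17, 18), (z, 32, p, 23, 5, 35), (z, 5, a, 35, 17, 18), (z, 5, a, 35, 5, 35)}
Keep only column(s) D, F, C (12 duplicate(s) eliminated): {(a, 28, q), (a, 5, z), (m, 5, q), (n, 30, q), (p, 32, z), (u, 26, z), (v, 14, q), (w, 24, z)}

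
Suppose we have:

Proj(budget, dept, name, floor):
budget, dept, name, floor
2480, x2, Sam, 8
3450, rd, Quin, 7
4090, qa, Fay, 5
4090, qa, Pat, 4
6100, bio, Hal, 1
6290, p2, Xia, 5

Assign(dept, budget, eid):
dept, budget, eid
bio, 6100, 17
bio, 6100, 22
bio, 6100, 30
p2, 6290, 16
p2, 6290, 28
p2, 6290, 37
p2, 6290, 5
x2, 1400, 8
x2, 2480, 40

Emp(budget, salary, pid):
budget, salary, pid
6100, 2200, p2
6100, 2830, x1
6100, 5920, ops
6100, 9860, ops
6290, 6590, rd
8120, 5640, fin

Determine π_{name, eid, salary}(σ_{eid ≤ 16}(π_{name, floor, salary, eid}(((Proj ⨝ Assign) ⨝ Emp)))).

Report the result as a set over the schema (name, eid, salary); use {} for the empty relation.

Natural join on budget, dept: {(2480, x2, Sam, 8, 40), (6100, bio, Hal, 1, 17), (6100, bio, Hal, 1, 22), (6100, bio, Hal, 1, 30), (6290, p2, Xia, 5, 16), (6290, p2, Xia, 5, 28), (6290, p2, Xia, 5, 37), (6290, p2, Xia, 5, 5)}
Natural join on budget: {(6100, bio, Hal, 1, 17, 2200, p2), (6100, bio, Hal, 1, 17, 2830, x1), (6100, bio, Hal, 1, 17, 5920, ops), (6100, bio, Hal, 1, 17, 9860, ops), (6100, bio, Hal, 1, 22, 2200, p2), (6100, bio, Hal, 1, 22, 2830, x1), (6100, bio, Hal, 1, 22, 5920, ops), (6100, bio, Hal, 1, 22, 9860, ops), (6100, bio, Hal, 1, 30, 2200, p2), (6100, bio, Hal, 1, 30, 2830, x1), (6100, bio, Hal, 1, 30, 5920, ops), (6100, bio, Hal, 1, 30, 9860, ops), (6290, p2, Xia, 5, 16, 6590, rd), (6290, p2, Xia, 5, 28, 6590, rd), (6290, p2, Xia, 5, 37, 6590, rd), (6290, p2, Xia, 5, 5, 6590, rd)}
Keep only column(s) name, floor, salary, eid: {(Hal, 1, 2200, 17), (Hal, 1, 2200, 22), (Hal, 1, 2200, 30), (Hal, 1, 2830, 17), (Hal, 1, 2830, 22), (Hal, 1, 2830, 30), (Hal, 1, 5920, 17), (Hal, 1, 5920, 22), (Hal, 1, 5920, 30), (Hal, 1, 9860, 17), (Hal, 1, 9860, 22), (Hal, 1, 9860, 30), (Xia, 5, 6590, 16), (Xia, 5, 6590, 28), (Xia, 5, 6590, 37), (Xia, 5, 6590, 5)}
Apply σ_{eid ≤ 16}; surviving tuples: {(Xia, 5, 6590, 16), (Xia, 5, 6590, 5)}
Keep only column(s) name, eid, salary: {(Xia, 16, 6590), (Xia, 5, 6590)}

{(Xia, 16, 6590), (Xia, 5, 6590)}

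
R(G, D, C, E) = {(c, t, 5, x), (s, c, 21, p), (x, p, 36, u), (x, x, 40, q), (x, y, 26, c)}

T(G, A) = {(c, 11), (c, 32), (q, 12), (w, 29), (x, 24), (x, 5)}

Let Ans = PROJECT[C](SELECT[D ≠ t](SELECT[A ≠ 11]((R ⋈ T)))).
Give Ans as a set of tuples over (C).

R ⋈ T (natural join on G): {(c, t, 5, x, 11), (c, t, 5, x, 32), (x, p, 36, u, 24), (x, p, 36, u, 5), (x, x, 40, q, 24), (x, x, 40, q, 5), (x, y, 26, c, 24), (x, y, 26, c, 5)}
Filtering on A ≠ 11 leaves {(c, t, 5, x, 32), (x, p, 36, u, 24), (x, p, 36, u, 5), (x, x, 40, q, 24), (x, x, 40, q, 5), (x, y, 26, c, 24), (x, y, 26, c, 5)}.
Filtering on D ≠ t leaves {(x, p, 36, u, 24), (x, p, 36, u, 5), (x, x, 40, q, 24), (x, x, 40, q, 5), (x, y, 26, c, 24), (x, y, 26, c, 5)}.
Projecting to C (3 duplicate(s) eliminated): {26, 36, 40}

{26, 36, 40}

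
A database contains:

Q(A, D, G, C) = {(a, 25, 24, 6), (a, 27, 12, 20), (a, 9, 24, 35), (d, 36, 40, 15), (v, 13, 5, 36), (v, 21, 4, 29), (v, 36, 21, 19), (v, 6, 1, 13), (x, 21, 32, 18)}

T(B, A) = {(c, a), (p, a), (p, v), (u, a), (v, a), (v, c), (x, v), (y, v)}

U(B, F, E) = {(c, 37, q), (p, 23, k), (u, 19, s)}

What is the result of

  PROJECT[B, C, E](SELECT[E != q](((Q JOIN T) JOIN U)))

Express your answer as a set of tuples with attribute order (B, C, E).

{(p, 13, k), (p, 19, k), (p, 20, k), (p, 29, k), (p, 35, k), (p, 36, k), (p, 6, k), (u, 20, s), (u, 35, s), (u, 6, s)}

Q ⋈ T (natural join on A): {(a, 25, 24, 6, c), (a, 25, 24, 6, p), (a, 25, 24, 6, u), (a, 25, 24, 6, v), (a, 27, 12, 20, c), (a, 27, 12, 20, p), (a, 27, 12, 20, u), (a, 27, 12, 20, v), (a, 9, 24, 35, c), (a, 9, 24, 35, p), (a, 9, 24, 35, u), (a, 9, 24, 35, v), (v, 13, 5, 36, p), (v, 13, 5, 36, x), (v, 13, 5, 36, y), (v, 21, 4, 29, p), (v, 21, 4, 29, x), (v, 21, 4, 29, y), (v, 36, 21, 19, p), (v, 36, 21, 19, x), (v, 36, 21, 19, y), (v, 6, 1, 13, p), (v, 6, 1, 13, x), (v, 6, 1, 13, y)}
(Q JOIN T) ⋈ U (natural join on B): {(a, 25, 24, 6, c, 37, q), (a, 25, 24, 6, p, 23, k), (a, 25, 24, 6, u, 19, s), (a, 27, 12, 20, c, 37, q), (a, 27, 12, 20, p, 23, k), (a, 27, 12, 20, u, 19, s), (a, 9, 24, 35, c, 37, q), (a, 9, 24, 35, p, 23, k), (a, 9, 24, 35, u, 19, s), (v, 13, 5, 36, p, 23, k), (v, 21, 4, 29, p, 23, k), (v, 36, 21, 19, p, 23, k), (v, 6, 1, 13, p, 23, k)}
Apply σ_{E != q}; surviving tuples: {(a, 25, 24, 6, p, 23, k), (a, 25, 24, 6, u, 19, s), (a, 27, 12, 20, p, 23, k), (a, 27, 12, 20, u, 19, s), (a, 9, 24, 35, p, 23, k), (a, 9, 24, 35, u, 19, s), (v, 13, 5, 36, p, 23, k), (v, 21, 4, 29, p, 23, k), (v, 36, 21, 19, p, 23, k), (v, 6, 1, 13, p, 23, k)}
Keep only column(s) B, C, E: {(p, 13, k), (p, 19, k), (p, 20, k), (p, 29, k), (p, 35, k), (p, 36, k), (p, 6, k), (u, 20, s), (u, 35, s), (u, 6, s)}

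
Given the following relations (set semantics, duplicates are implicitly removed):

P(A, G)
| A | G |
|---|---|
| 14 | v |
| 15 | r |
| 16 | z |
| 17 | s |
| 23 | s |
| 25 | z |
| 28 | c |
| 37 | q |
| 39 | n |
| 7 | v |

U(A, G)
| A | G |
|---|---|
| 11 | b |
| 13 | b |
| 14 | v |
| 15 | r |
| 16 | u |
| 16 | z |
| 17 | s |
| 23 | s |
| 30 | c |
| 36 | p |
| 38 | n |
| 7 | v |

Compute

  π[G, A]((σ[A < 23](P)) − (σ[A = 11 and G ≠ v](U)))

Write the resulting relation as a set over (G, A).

{(r, 15), (s, 17), (v, 14), (v, 7), (z, 16)}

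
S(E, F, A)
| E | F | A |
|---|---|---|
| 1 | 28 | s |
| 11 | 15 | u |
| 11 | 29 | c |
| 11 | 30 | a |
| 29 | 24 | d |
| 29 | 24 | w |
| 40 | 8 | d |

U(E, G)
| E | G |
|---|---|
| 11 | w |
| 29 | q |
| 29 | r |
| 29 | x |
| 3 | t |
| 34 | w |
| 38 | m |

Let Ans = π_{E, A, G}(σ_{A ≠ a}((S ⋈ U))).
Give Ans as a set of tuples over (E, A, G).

{(11, c, w), (11, u, w), (29, d, q), (29, d, r), (29, d, x), (29, w, q), (29, w, r), (29, w, x)}

Joining S and U on E yields {(11, 15, u, w), (11, 29, c, w), (11, 30, a, w), (29, 24, d, q), (29, 24, d, r), (29, 24, d, x), (29, 24, w, q), (29, 24, w, r), (29, 24, w, x)}.
σ[A ≠ a]: keep tuples satisfying A ≠ a → {(11, 15, u, w), (11, 29, c, w), (29, 24, d, q), (29, 24, d, r), (29, 24, d, x), (29, 24, w, q), (29, 24, w, r), (29, 24, w, x)}
π_{E, A, G} gives {(11, c, w), (11, u, w), (29, d, q), (29, d, r), (29, d, x), (29, w, q), (29, w, r), (29, w, x)}.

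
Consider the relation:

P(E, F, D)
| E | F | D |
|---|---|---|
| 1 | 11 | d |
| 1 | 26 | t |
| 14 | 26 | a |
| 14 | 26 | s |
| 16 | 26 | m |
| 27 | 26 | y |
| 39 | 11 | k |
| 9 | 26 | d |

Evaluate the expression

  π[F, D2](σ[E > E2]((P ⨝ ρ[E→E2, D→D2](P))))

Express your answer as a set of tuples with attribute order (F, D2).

{(11, d), (26, a), (26, d), (26, m), (26, s), (26, t)}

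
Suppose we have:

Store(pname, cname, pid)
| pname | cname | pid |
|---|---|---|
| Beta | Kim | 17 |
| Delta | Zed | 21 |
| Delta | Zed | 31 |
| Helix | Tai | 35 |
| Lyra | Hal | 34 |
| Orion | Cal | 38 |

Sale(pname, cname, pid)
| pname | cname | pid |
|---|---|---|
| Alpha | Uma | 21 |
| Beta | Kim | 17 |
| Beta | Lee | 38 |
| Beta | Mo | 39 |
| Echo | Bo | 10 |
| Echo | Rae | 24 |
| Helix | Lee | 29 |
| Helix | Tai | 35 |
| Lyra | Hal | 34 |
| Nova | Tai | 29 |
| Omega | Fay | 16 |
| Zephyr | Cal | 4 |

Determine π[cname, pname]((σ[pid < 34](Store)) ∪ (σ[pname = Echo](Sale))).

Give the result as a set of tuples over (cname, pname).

Filtering on pid < 34 leaves {(Beta, Kim, 17), (Delta, Zed, 21), (Delta, Zed, 31)}.
Filtering on pname = Echo leaves {(Echo, Bo, 10), (Echo, Rae, 24)}.
Set union of the two operands is {(Beta, Kim, 17), (Delta, Zed, 21), (Delta, Zed, 31), (Echo, Bo, 10), (Echo, Rae, 24)}.
π_{cname, pname} gives {(Bo, Echo), (Kim, Beta), (Rae, Echo), (Zed, Delta)} (1 duplicate(s) eliminated).

{(Bo, Echo), (Kim, Beta), (Rae, Echo), (Zed, Delta)}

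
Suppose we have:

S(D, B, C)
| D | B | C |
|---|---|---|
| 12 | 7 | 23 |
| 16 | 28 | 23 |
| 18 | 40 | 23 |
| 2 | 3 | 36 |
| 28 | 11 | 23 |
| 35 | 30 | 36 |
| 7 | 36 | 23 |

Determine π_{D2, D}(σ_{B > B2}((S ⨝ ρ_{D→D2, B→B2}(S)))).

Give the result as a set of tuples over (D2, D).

{(12, 16), (12, 18), (12, 28), (12, 7), (16, 18), (16, 7), (2, 35), (28, 16), (28, 18), (28, 7), (7, 18)}

ρ[D→D2, B→B2]: schema becomes (D2, B2, C); tuples unchanged.
Natural join on C: {(12, 7, 23, 12, 7), (12, 7, 23, 16, 28), (12, 7, 23, 18, 40), (12, 7, 23, 28, 11), (12, 7, 23, 7, 36), (16, 28, 23, 12, 7), (16, 28, 23, 16, 28), (16, 28, 23, 18, 40), (16, 28, 23, 28, 11), (16, 28, 23, 7, 36), (18, 40, 23, 12, 7), (18, 40, 23, 16, 28), (18, 40, 23, 18, 40), (18, 40, 23, 28, 11), (18, 40, 23, 7, 36), (2, 3, 36, 2, 3), (2, 3, 36, 35, 30), (28, 11, 23, 12, 7), (28, 11, 23, 16, 28), (28, 11, 23, 18, 40), (28, 11, 23, 28, 11), (28, 11, 23, 7, 36), (35, 30, 36, 2, 3), (35, 30, 36, 35, 30), (7, 36, 23, 12, 7), (7, 36, 23, 16, 28), (7, 36, 23, 18, 40), (7, 36, 23, 28, 11), (7, 36, 23, 7, 36)}
σ[B > B2]: keep tuples satisfying B > B2 → {(16, 28, 23, 12, 7), (16, 28, 23, 28, 11), (18, 40, 23, 12, 7), (18, 40, 23, 16, 28), (18, 40, 23, 28, 11), (18, 40, 23, 7, 36), (28, 11, 23, 12, 7), (35, 30, 36, 2, 3), (7, 36, 23, 12, 7), (7, 36, 23, 16, 28), (7, 36, 23, 28, 11)}
Keep only column(s) D2, D: {(12, 16), (12, 18), (12, 28), (12, 7), (16, 18), (16, 7), (2, 35), (28, 16), (28, 18), (28, 7), (7, 18)}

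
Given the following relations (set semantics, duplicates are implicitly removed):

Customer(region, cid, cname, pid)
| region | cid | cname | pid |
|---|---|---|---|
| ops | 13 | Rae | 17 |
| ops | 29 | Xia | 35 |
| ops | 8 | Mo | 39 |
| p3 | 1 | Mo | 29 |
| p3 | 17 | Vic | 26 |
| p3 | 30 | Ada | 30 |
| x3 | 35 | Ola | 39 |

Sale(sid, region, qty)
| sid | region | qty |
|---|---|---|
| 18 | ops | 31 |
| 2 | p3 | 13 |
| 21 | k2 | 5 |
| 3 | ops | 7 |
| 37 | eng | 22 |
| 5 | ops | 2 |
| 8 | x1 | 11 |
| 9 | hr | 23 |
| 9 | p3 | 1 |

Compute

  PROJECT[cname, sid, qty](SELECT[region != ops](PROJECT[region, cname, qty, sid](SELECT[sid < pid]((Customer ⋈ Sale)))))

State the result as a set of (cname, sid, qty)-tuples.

Joining Customer and Sale on region yields {(ops, 13, Rae, 17, 18, 31), (ops, 13, Rae, 17, 3, 7), (ops, 13, Rae, 17, 5, 2), (ops, 29, Xia, 35, 18, 31), (ops, 29, Xia, 35, 3, 7), (ops, 29, Xia, 35, 5, 2), (ops, 8, Mo, 39, 18, 31), (ops, 8, Mo, 39, 3, 7), (ops, 8, Mo, 39, 5, 2), (p3, 1, Mo, 29, 2, 13), (p3, 1, Mo, 29, 9, 1), (p3, 17, Vic, 26, 2, 13), (p3, 17, Vic, 26, 9, 1), (p3, 30, Ada, 30, 2, 13), (p3, 30, Ada, 30, 9, 1)}.
σ[sid < pid]: keep tuples satisfying sid < pid → {(ops, 13, Rae, 17, 3, 7), (ops, 13, Rae, 17, 5, 2), (ops, 29, Xia, 35, 18, 31), (ops, 29, Xia, 35, 3, 7), (ops, 29, Xia, 35, 5, 2), (ops, 8, Mo, 39, 18, 31), (ops, 8, Mo, 39, 3, 7), (ops, 8, Mo, 39, 5, 2), (p3, 1, Mo, 29, 2, 13), (p3, 1, Mo, 29, 9, 1), (p3, 17, Vic, 26, 2, 13), (p3, 17, Vic, 26, 9, 1), (p3, 30, Ada, 30, 2, 13), (p3, 30, Ada, 30, 9, 1)}
Projecting to region, cname, qty, sid: {(ops, Mo, 2, 5), (ops, Mo, 31, 18), (ops, Mo, 7, 3), (ops, Rae, 2, 5), (ops, Rae, 7, 3), (ops, Xia, 2, 5), (ops, Xia, 31, 18), (ops, Xia, 7, 3), (p3, Ada, 1, 9), (p3, Ada, 13, 2), (p3, Mo, 1, 9), (p3, Mo, 13, 2), (p3, Vic, 1, 9), (p3, Vic, 13, 2)}
σ[region != ops]: keep tuples satisfying region != ops → {(p3, Ada, 1, 9), (p3, Ada, 13, 2), (p3, Mo, 1, 9), (p3, Mo, 13, 2), (p3, Vic, 1, 9), (p3, Vic, 13, 2)}
Projecting to cname, sid, qty: {(Ada, 2, 13), (Ada, 9, 1), (Mo, 2, 13), (Mo, 9, 1), (Vic, 2, 13), (Vic, 9, 1)}

{(Ada, 2, 13), (Ada, 9, 1), (Mo, 2, 13), (Mo, 9, 1), (Vic, 2, 13), (Vic, 9, 1)}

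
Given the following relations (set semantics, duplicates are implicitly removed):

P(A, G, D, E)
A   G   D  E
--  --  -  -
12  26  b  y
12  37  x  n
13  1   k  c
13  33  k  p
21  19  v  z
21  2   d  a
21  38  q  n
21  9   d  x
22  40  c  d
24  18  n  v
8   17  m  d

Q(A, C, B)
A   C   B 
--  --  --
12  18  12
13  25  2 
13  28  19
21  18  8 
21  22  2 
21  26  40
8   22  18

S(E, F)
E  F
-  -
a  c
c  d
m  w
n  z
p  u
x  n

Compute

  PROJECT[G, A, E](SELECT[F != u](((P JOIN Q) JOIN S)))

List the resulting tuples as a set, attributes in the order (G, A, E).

{(1, 13, c), (2, 21, a), (37, 12, n), (38, 21, n), (9, 21, x)}

P ⋈ Q (natural join on A): {(12, 26, b, y, 18, 12), (12, 37, x, n, 18, 12), (13, 1, k, c, 25, 2), (13, 1, k, c, 28, 19), (13, 33, k, p, 25, 2), (13, 33, k, p, 28, 19), (21, 19, v, z, 18, 8), (21, 19, v, z, 22, 2), (21, 19, v, z, 26, 40), (21, 2, d, a, 18, 8), (21, 2, d, a, 22, 2), (21, 2, d, a, 26, 40), (21, 38, q, n, 18, 8), (21, 38, q, n, 22, 2), (21, 38, q, n, 26, 40), (21, 9, d, x, 18, 8), (21, 9, d, x, 22, 2), (21, 9, d, x, 26, 40), (8, 17, m, d, 22, 18)}
(P JOIN Q) ⋈ S (natural join on E): {(12, 37, x, n, 18, 12, z), (13, 1, k, c, 25, 2, d), (13, 1, k, c, 28, 19, d), (13, 33, k, p, 25, 2, u), (13, 33, k, p, 28, 19, u), (21, 2, d, a, 18, 8, c), (21, 2, d, a, 22, 2, c), (21, 2, d, a, 26, 40, c), (21, 38, q, n, 18, 8, z), (21, 38, q, n, 22, 2, z), (21, 38, q, n, 26, 40, z), (21, 9, d, x, 18, 8, n), (21, 9, d, x, 22, 2, n), (21, 9, d, x, 26, 40, n)}
σ[F != u]: keep tuples satisfying F != u → {(12, 37, x, n, 18, 12, z), (13, 1, k, c, 25, 2, d), (13, 1, k, c, 28, 19, d), (21, 2, d, a, 18, 8, c), (21, 2, d, a, 22, 2, c), (21, 2, d, a, 26, 40, c), (21, 38, q, n, 18, 8, z), (21, 38, q, n, 22, 2, z), (21, 38, q, n, 26, 40, z), (21, 9, d, x, 18, 8, n), (21, 9, d, x, 22, 2, n), (21, 9, d, x, 26, 40, n)}
Keep only column(s) G, A, E (7 duplicate(s) eliminated): {(1, 13, c), (2, 21, a), (37, 12, n), (38, 21, n), (9, 21, x)}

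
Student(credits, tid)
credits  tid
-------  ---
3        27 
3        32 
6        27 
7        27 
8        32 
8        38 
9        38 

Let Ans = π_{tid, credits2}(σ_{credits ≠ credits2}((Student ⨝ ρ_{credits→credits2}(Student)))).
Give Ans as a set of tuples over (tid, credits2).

ρ[credits→credits2]: schema becomes (credits2, tid); tuples unchanged.
Student ⋈ ρ_{credits→credits2}(Student) (natural join on tid): {(3, 27, 3), (3, 27, 6), (3, 27, 7), (3, 32, 3), (3, 32, 8), (6, 27, 3), (6, 27, 6), (6, 27, 7), (7, 27, 3), (7, 27, 6), (7, 27, 7), (8, 32, 3), (8, 32, 8), (8, 38, 8), (8, 38, 9), (9, 38, 8), (9, 38, 9)}
Apply σ_{credits ≠ credits2}; surviving tuples: {(3, 27, 6), (3, 27, 7), (3, 32, 8), (6, 27, 3), (6, 27, 7), (7, 27, 3), (7, 27, 6), (8, 32, 3), (8, 38, 9), (9, 38, 8)}
Projecting to tid, credits2 (3 duplicate(s) eliminated): {(27, 3), (27, 6), (27, 7), (32, 3), (32, 8), (38, 8), (38, 9)}

{(27, 3), (27, 6), (27, 7), (32, 3), (32, 8), (38, 8), (38, 9)}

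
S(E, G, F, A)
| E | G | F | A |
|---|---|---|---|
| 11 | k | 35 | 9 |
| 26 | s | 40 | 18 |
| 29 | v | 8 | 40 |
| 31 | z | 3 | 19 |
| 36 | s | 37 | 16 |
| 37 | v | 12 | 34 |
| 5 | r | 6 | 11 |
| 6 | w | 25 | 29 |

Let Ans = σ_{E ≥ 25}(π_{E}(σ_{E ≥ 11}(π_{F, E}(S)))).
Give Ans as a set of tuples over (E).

Keep only column(s) F, E: {(12, 37), (25, 6), (3, 31), (35, 11), (37, 36), (40, 26), (6, 5), (8, 29)}
σ[E ≥ 11]: keep tuples satisfying E ≥ 11 → {(12, 37), (3, 31), (35, 11), (37, 36), (40, 26), (8, 29)}
Keep only column(s) E: {11, 26, 29, 31, 36, 37}
σ[E ≥ 25]: keep tuples satisfying E ≥ 25 → {26, 29, 31, 36, 37}

{26, 29, 31, 36, 37}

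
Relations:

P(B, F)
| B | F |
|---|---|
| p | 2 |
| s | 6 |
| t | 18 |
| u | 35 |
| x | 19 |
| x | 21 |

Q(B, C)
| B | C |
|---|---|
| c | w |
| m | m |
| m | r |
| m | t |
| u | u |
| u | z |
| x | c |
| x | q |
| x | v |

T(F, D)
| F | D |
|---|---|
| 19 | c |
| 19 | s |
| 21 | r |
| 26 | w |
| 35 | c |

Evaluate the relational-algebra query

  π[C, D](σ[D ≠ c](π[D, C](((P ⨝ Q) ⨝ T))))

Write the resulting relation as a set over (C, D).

Joining P and Q on B yields {(u, 35, u), (u, 35, z), (x, 19, c), (x, 19, q), (x, 19, v), (x, 21, c), (x, 21, q), (x, 21, v)}.
Joining (P ⨝ Q) and T on F yields {(u, 35, u, c), (u, 35, z, c), (x, 19, c, c), (x, 19, c, s), (x, 19, q, c), (x, 19, q, s), (x, 19, v, c), (x, 19, v, s), (x, 21, c, r), (x, 21, q, r), (x, 21, v, r)}.
Projecting to D, C: {(c, c), (c, q), (c, u), (c, v), (c, z), (r, c), (r, q), (r, v), (s, c), (s, q), (s, v)}
Selection D ≠ c: {(r, c), (r, q), (r, v), (s, c), (s, q), (s, v)}
Projecting to C, D: {(c, r), (c, s), (q, r), (q, s), (v, r), (v, s)}

{(c, r), (c, s), (q, r), (q, s), (v, r), (v, s)}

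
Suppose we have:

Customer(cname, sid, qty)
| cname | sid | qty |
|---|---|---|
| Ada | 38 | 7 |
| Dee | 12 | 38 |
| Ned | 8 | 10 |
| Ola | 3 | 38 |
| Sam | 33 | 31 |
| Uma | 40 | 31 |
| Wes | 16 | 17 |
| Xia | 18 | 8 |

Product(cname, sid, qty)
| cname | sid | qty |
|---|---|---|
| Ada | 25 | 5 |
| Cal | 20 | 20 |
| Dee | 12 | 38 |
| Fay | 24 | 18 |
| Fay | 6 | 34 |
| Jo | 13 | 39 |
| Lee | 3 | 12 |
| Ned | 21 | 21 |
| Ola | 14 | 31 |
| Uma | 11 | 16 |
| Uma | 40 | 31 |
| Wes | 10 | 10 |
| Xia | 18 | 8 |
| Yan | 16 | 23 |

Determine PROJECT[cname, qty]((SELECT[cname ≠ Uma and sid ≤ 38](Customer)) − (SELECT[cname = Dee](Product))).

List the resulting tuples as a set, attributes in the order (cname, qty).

Apply σ_{cname ≠ Uma and sid ≤ 38}; surviving tuples: {(Ada, 38, 7), (Dee, 12, 38), (Ned, 8, 10), (Ola, 3, 38), (Sam, 33, 31), (Wes, 16, 17), (Xia, 18, 8)}
Apply σ_{cname = Dee}; surviving tuples: {(Dee, 12, 38)}
Difference: {(Ada, 38, 7), (Dee, 12, 38), (Ned, 8, 10), (Ola, 3, 38), (Sam, 33, 31), (Wes, 16, 17), (Xia, 18, 8)} with {(Dee, 12, 38)} → {(Ada, 38, 7), (Ned, 8, 10), (Ola, 3, 38), (Sam, 33, 31), (Wes, 16, 17), (Xia, 18, 8)}
π[cname, qty]: project onto (cname, qty) → {(Ada, 7), (Ned, 10), (Ola, 38), (Sam, 31), (Wes, 17), (Xia, 8)}

{(Ada, 7), (Ned, 10), (Ola, 38), (Sam, 31), (Wes, 17), (Xia, 8)}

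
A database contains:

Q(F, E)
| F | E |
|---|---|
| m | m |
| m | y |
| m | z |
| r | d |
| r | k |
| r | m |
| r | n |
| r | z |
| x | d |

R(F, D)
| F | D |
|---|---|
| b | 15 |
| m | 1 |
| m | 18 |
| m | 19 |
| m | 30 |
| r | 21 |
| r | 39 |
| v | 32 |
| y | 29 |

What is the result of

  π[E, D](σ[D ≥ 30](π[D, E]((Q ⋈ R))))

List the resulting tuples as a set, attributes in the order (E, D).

{(d, 39), (k, 39), (m, 30), (m, 39), (n, 39), (y, 30), (z, 30), (z, 39)}

Joining Q and R on F yields {(m, m, 1), (m, m, 18), (m, m, 19), (m, m, 30), (m, y, 1), (m, y, 18), (m, y, 19), (m, y, 30), (m, z, 1), (m, z, 18), (m, z, 19), (m, z, 30), (r, d, 21), (r, d, 39), (r, k, 21), (r, k, 39), (r, m, 21), (r, m, 39), (r, n, 21), (r, n, 39), (r, z, 21), (r, z, 39)}.
Projecting to D, E: {(1, m), (1, y), (1, z), (18, m), (18, y), (18, z), (19, m), (19, y), (19, z), (21, d), (21, k), (21, m), (21, n), (21, z), (30, m), (30, y), (30, z), (39, d), (39, k), (39, m), (39, n), (39, z)}
Selection D ≥ 30: {(30, m), (30, y), (30, z), (39, d), (39, k), (39, m), (39, n), (39, z)}
Projecting to E, D: {(d, 39), (k, 39), (m, 30), (m, 39), (n, 39), (y, 30), (z, 30), (z, 39)}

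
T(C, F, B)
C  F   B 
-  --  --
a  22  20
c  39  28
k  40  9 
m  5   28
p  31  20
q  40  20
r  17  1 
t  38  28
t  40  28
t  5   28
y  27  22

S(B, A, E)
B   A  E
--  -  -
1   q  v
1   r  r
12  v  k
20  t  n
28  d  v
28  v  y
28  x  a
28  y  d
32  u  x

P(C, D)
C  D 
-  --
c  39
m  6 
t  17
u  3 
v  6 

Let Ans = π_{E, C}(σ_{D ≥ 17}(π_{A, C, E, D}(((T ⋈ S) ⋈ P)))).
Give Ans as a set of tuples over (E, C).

{(a, c), (a, t), (d, c), (d, t), (v, c), (v, t), (y, c), (y, t)}

T ⋈ S (natural join on B): {(a, 22, 20, t, n), (c, 39, 28, d, v), (c, 39, 28, v, y), (c, 39, 28, x, a), (c, 39, 28, y, d), (m, 5, 28, d, v), (m, 5, 28, v, y), (m, 5, 28, x, a), (m, 5, 28, y, d), (p, 31, 20, t, n), (q, 40, 20, t, n), (r, 17, 1, q, v), (r, 17, 1, r, r), (t, 38, 28, d, v), (t, 38, 28, v, y), (t, 38, 28, x, a), (t, 38, 28, y, d), (t, 40, 28, d, v), (t, 40, 28, v, y), (t, 40, 28, x, a), (t, 40, 28, y, d), (t, 5, 28, d, v), (t, 5, 28, v, y), (t, 5, 28, x, a), (t, 5, 28, y, d)}
(T ⋈ S) ⋈ P (natural join on C): {(c, 39, 28, d, v, 39), (c, 39, 28, v, y, 39), (c, 39, 28, x, a, 39), (c, 39, 28, y, d, 39), (m, 5, 28, d, v, 6), (m, 5, 28, v, y, 6), (m, 5, 28, x, a, 6), (m, 5, 28, y, d, 6), (t, 38, 28, d, v, 17), (t, 38, 28, v, y, 17), (t, 38, 28, x, a, 17), (t, 38, 28, y, d, 17), (t, 40, 28, d, v, 17), (t, 40, 28, v, y, 17), (t, 40, 28, x, a, 17), (t, 40, 28, y, d, 17), (t, 5, 28, d, v, 17), (t, 5, 28, v, y, 17), (t, 5, 28, x, a, 17), (t, 5, 28, y, d, 17)}
π_{A, C, E, D} gives {(d, c, v, 39), (d, m, v, 6), (d, t, v, 17), (v, c, y, 39), (v, m, y, 6), (v, t, y, 17), (x, c, a, 39), (x, m, a, 6), (x, t, a, 17), (y, c, d, 39), (y, m, d, 6), (y, t, d, 17)} (8 duplicate(s) eliminated).
Selection D ≥ 17: {(d, c, v, 39), (d, t, v, 17), (v, c, y, 39), (v, t, y, 17), (x, c, a, 39), (x, t, a, 17), (y, c, d, 39), (y, t, d, 17)}
π_{E, C} gives {(a, c), (a, t), (d, c), (d, t), (v, c), (v, t), (y, c), (y, t)}.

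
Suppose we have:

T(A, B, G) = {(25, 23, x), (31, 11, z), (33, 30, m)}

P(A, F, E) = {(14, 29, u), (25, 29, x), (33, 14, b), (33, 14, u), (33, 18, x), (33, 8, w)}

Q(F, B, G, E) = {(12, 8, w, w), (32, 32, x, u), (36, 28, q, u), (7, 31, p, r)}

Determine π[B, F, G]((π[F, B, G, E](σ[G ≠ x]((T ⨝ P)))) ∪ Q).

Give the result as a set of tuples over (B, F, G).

{(28, 36, q), (30, 14, m), (30, 18, m), (30, 8, m), (31, 7, p), (32, 32, x), (8, 12, w)}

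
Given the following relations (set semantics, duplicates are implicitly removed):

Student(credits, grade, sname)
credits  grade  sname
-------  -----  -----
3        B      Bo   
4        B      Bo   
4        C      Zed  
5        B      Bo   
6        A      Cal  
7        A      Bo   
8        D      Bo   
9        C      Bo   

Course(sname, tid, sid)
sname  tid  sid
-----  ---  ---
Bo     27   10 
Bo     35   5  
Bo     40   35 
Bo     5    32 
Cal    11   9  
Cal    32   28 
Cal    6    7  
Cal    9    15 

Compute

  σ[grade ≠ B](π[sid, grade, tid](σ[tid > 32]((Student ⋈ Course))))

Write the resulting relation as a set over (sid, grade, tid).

{(35, A, 40), (35, C, 40), (35, D, 40), (5, A, 35), (5, C, 35), (5, D, 35)}

Student ⋈ Course (natural join on sname): {(3, B, Bo, 27, 10), (3, B, Bo, 35, 5), (3, B, Bo, 40, 35), (3, B, Bo, 5, 32), (4, B, Bo, 27, 10), (4, B, Bo, 35, 5), (4, B, Bo, 40, 35), (4, B, Bo, 5, 32), (5, B, Bo, 27, 10), (5, B, Bo, 35, 5), (5, B, Bo, 40, 35), (5, B, Bo, 5, 32), (6, A, Cal, 11, 9), (6, A, Cal, 32, 28), (6, A, Cal, 6, 7), (6, A, Cal, 9, 15), (7, A, Bo, 27, 10), (7, A, Bo, 35, 5), (7, A, Bo, 40, 35), (7, A, Bo, 5, 32), (8, D, Bo, 27, 10), (8, D, Bo, 35, 5), (8, D, Bo, 40, 35), (8, D, Bo, 5, 32), (9, C, Bo, 27, 10), (9, C, Bo, 35, 5), (9, C, Bo, 40, 35), (9, C, Bo, 5, 32)}
σ[tid > 32]: keep tuples satisfying tid > 32 → {(3, B, Bo, 35, 5), (3, B, Bo, 40, 35), (4, B, Bo, 35, 5), (4, B, Bo, 40, 35), (5, B, Bo, 35, 5), (5, B, Bo, 40, 35), (7, A, Bo, 35, 5), (7, A, Bo, 40, 35), (8, D, Bo, 35, 5), (8, D, Bo, 40, 35), (9, C, Bo, 35, 5), (9, C, Bo, 40, 35)}
π[sid, grade, tid]: project onto (sid, grade, tid) (4 duplicate(s) eliminated) → {(35, A, 40), (35, B, 40), (35, C, 40), (35, D, 40), (5, A, 35), (5, B, 35), (5, C, 35), (5, D, 35)}
σ[grade ≠ B]: keep tuples satisfying grade ≠ B → {(35, A, 40), (35, C, 40), (35, D, 40), (5, A, 35), (5, C, 35), (5, D, 35)}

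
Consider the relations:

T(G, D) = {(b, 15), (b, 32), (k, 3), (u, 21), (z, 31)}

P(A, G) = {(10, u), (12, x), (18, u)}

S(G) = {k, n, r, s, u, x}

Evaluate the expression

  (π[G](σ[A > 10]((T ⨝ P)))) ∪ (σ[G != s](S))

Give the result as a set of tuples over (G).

{k, n, r, u, x}

Natural join on G: {(u, 21, 10), (u, 21, 18)}
Selection A > 10: {(u, 21, 18)}
Projecting to G: {u}
Selection G != s: {k, n, r, u, x}
Union: {u} with {k, n, r, u, x} → {k, n, r, u, x}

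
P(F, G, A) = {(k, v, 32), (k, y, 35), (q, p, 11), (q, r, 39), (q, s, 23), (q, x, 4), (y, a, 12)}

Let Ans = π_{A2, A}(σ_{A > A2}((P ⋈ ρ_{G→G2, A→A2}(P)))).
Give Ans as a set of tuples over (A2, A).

ρ[G→G2, A→A2]: schema becomes (F, G2, A2); tuples unchanged.
Natural join on F: {(k, v, 32, v, 32), (k, v, 32, y, 35), (k, y, 35, v, 32), (k, y, 35, y, 35), (q, p, 11, p, 11), (q, p, 11, r, 39), (q, p, 11, s, 23), (q, p, 11, x, 4), (q, r, 39, p, 11), (q, r, 39, r, 39), (q, r, 39, s, 23), (q, r, 39, x, 4), (q, s, 23, p, 11), (q, s, 23, r, 39), (q, s, 23, s, 23), (q, s, 23, x, 4), (q, x, 4, p, 11), (q, x, 4, r, 39), (q, x, 4, s, 23), (q, x, 4, x, 4), (y, a, 12, a, 12)}
Filtering on A > A2 leaves {(k, y, 35, v, 32), (q, p, 11, x, 4), (q, r, 39, p, 11), (q, r, 39, s, 23), (q, r, 39, x, 4), (q, s, 23, p, 11), (q, s, 23, x, 4)}.
π_{A2, A} gives {(11, 23), (11, 39), (23, 39), (32, 35), (4, 11), (4, 23), (4, 39)}.

{(11, 23), (11, 39), (23, 39), (32, 35), (4, 11), (4, 23), (4, 39)}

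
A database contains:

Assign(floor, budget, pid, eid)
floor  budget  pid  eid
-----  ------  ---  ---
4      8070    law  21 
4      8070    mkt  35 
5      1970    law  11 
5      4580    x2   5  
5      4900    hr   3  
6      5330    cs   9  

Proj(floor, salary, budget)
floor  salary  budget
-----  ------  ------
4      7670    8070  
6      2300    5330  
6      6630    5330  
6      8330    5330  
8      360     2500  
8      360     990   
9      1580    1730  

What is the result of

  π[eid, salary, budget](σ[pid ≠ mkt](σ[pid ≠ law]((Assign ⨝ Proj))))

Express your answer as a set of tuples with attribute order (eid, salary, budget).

Joining Assign and Proj on floor, budget yields {(4, 8070, law, 21, 7670), (4, 8070, mkt, 35, 7670), (6, 5330, cs, 9, 2300), (6, 5330, cs, 9, 6630), (6, 5330, cs, 9, 8330)}.
Apply σ_{pid ≠ law}; surviving tuples: {(4, 8070, mkt, 35, 7670), (6, 5330, cs, 9, 2300), (6, 5330, cs, 9, 6630), (6, 5330, cs, 9, 8330)}
Apply σ_{pid ≠ mkt}; surviving tuples: {(6, 5330, cs, 9, 2300), (6, 5330, cs, 9, 6630), (6, 5330, cs, 9, 8330)}
Projecting to eid, salary, budget: {(9, 2300, 5330), (9, 6630, 5330), (9, 8330, 5330)}

{(9, 2300, 5330), (9, 6630, 5330), (9, 8330, 5330)}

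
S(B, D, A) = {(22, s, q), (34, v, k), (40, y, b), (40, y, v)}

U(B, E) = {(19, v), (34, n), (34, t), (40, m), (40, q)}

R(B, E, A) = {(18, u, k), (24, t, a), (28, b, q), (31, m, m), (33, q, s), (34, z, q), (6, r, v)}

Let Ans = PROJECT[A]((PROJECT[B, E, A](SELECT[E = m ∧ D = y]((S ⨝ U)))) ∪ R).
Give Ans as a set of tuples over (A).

{a, b, k, m, q, s, v}

Natural join on B: {(34, v, k, n), (34, v, k, t), (40, y, b, m), (40, y, b, q), (40, y, v, m), (40, y, v, q)}
Selection E = m ∧ D = y: {(40, y, b, m), (40, y, v, m)}
π[B, E, A]: project onto (B, E, A) → {(40, m, b), (40, m, v)}
Union: {(40, m, b), (40, m, v)} with {(18, u, k), (24, t, a), (28, b, q), (31, m, m), (33, q, s), (34, z, q), (6, r, v)} → {(18, u, k), (24, t, a), (28, b, q), (31, m, m), (33, q, s), (34, z, q), (40, m, b), (40, m, v), (6, r, v)}
π[A]: project onto (A) (2 duplicate(s) eliminated) → {a, b, k, m, q, s, v}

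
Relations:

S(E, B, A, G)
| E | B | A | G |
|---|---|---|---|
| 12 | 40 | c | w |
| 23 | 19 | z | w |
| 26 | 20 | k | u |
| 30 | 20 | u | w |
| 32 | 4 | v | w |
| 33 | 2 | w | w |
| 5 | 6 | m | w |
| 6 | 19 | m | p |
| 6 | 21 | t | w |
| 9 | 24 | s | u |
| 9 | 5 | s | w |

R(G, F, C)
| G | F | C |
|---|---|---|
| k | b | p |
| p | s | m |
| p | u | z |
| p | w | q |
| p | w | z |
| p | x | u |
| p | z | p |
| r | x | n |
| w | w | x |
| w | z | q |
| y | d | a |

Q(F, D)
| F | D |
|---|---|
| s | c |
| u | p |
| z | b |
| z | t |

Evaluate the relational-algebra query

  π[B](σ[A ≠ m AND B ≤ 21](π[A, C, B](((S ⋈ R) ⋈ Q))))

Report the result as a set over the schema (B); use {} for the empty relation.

S ⋈ R (natural join on G): {(12, 40, c, w, w, x), (12, 40, c, w, z, q), (23, 19, z, w, w, x), (23, 19, z, w, z, q), (30, 20, u, w, w, x), (30, 20, u, w, z, q), (32, 4, v, w, w, x), (32, 4, v, w, z, q), (33, 2, w, w, w, x), (33, 2, w, w, z, q), (5, 6, m, w, w, x), (5, 6, m, w, z, q), (6, 19, m, p, s, m), (6, 19, m, p, u, z), (6, 19, m, p, w, q), (6, 19, m, p, w, z), (6, 19, m, p, x, u), (6, 19, m, p, z, p), (6, 21, t, w, w, x), (6, 21, t, w, z, q), (9, 5, s, w, w, x), (9, 5, s, w, z, q)}
(S ⋈ R) ⋈ Q (natural join on F): {(12, 40, c, w, z, q, b), (12, 40, c, w, z, q, t), (23, 19, z, w, z, q, b), (23, 19, z, w, z, q, t), (30, 20, u, w, z, q, b), (30, 20, u, w, z, q, t), (32, 4, v, w, z, q, b), (32, 4, v, w, z, q, t), (33, 2, w, w, z, q, b), (33, 2, w, w, z, q, t), (5, 6, m, w, z, q, b), (5, 6, m, w, z, q, t), (6, 19, m, p, s, m, c), (6, 19, m, p, u, z, p), (6, 19, m, p, z, p, b), (6, 19, m, p, z, p, t), (6, 21, t, w, z, q, b), (6, 21, t, w, z, q, t), (9, 5, s, w, z, q, b), (9, 5, s, w, z, q, t)}
Keep only column(s) A, C, B (9 duplicate(s) eliminated): {(c, q, 40), (m, m, 19), (m, p, 19), (m, q, 6), (m, z, 19), (s, q, 5), (t, q, 21), (u, q, 20), (v, q, 4), (w, q, 2), (z, q, 19)}
Selection A ≠ m AND B ≤ 21: {(s, q, 5), (t, q, 21), (u, q, 20), (v, q, 4), (w, q, 2), (z, q, 19)}
Keep only column(s) B: {19, 2, 20, 21, 4, 5}

{19, 2, 20, 21, 4, 5}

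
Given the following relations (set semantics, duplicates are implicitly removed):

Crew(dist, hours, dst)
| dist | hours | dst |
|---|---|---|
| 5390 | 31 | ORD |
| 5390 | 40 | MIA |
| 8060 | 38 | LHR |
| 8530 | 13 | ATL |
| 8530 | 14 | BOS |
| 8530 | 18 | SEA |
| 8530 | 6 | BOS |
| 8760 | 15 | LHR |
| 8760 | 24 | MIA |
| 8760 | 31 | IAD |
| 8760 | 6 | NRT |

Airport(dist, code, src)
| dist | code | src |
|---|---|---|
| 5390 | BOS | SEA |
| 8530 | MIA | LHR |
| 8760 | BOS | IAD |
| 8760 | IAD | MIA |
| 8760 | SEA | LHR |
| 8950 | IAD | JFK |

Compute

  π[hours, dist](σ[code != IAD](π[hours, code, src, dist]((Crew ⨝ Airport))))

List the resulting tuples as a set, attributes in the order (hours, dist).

Crew ⋈ Airport (natural join on dist): {(5390, 31, ORD, BOS, SEA), (5390, 40, MIA, BOS, SEA), (8530, 13, ATL, MIA, LHR), (8530, 14, BOS, MIA, LHR), (8530, 18, SEA, MIA, LHR), (8530, 6, BOS, MIA, LHR), (8760, 15, LHR, BOS, IAD), (8760, 15, LHR, IAD, MIA), (8760, 15, LHR, SEA, LHR), (8760, 24, MIA, BOS, IAD), (8760, 24, MIA, IAD, MIA), (8760, 24, MIA, SEA, LHR), (8760, 31, IAD, BOS, IAD), (8760, 31, IAD, IAD, MIA), (8760, 31, IAD, SEA, LHR), (8760, 6, NRT, BOS, IAD), (8760, 6, NRT, IAD, MIA), (8760, 6, NRT, SEA, LHR)}
π[hours, code, src, dist]: project onto (hours, code, src, dist) → {(13, MIA, LHR, 8530), (14, MIA, LHR, 8530), (15, BOS, IAD, 8760), (15, IAD, MIA, 8760), (15, SEA, LHR, 8760), (18, MIA, LHR, 8530), (24, BOS, IAD, 8760), (24, IAD, MIA, 8760), (24, SEA, LHR, 8760), (31, BOS, IAD, 8760), (31, BOS, SEA, 5390), (31, IAD, MIA, 8760), (31, SEA, LHR, 8760), (40, BOS, SEA, 5390), (6, BOS, IAD, 8760), (6, IAD, MIA, 8760), (6, MIA, LHR, 8530), (6, SEA, LHR, 8760)}
Filtering on code != IAD leaves {(13, MIA, LHR, 8530), (14, MIA, LHR, 8530), (15, BOS, IAD, 8760), (15, SEA, LHR, 8760), (18, MIA, LHR, 8530), (24, BOS, IAD, 8760), (24, SEA, LHR, 8760), (31, BOS, IAD, 8760), (31, BOS, SEA, 5390), (31, SEA, LHR, 8760), (40, BOS, SEA, 5390), (6, BOS, IAD, 8760), (6, MIA, LHR, 8530), (6, SEA, LHR, 8760)}.
π[hours, dist]: project onto (hours, dist) (4 duplicate(s) eliminated) → {(13, 8530), (14, 8530), (15, 8760), (18, 8530), (24, 8760), (31, 5390), (31, 8760), (40, 5390), (6, 8530), (6, 8760)}

{(13, 8530), (14, 8530), (15, 8760), (18, 8530), (24, 8760), (31, 5390), (31, 8760), (40, 5390), (6, 8530), (6, 8760)}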